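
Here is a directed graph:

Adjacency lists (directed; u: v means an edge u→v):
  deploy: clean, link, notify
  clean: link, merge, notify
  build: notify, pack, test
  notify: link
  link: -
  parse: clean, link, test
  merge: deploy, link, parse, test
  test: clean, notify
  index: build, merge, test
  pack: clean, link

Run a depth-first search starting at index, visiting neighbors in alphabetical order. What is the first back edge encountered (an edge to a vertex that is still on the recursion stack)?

deploy->clean

DFS from index (visiting neighbors in alphabetical order); mark gray on enter, black on exit:
index gray
  build gray
    notify gray
      link gray
      link black
    notify black
    pack gray
      clean gray
        clean→link: link black — skip
        merge gray
          deploy gray
            deploy→clean: clean is gray → back edge
First back edge: deploy → clean.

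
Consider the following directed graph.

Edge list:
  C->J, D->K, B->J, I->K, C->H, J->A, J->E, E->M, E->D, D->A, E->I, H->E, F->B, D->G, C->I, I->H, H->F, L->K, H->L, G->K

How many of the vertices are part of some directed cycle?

A vertex is on a directed cycle iff it belongs to a strongly connected component of size ≥ 2 (or has a self-loop).
The vertices on cycles are {B, E, F, H, I, J} — 6 in total.

6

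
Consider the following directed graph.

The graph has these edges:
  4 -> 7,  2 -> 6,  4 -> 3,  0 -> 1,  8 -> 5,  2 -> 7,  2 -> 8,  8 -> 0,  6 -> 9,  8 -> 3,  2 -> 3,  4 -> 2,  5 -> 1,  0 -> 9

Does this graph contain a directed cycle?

No

DFS with white/gray/black marking, starting from 2:
2 gray
  7 gray
  7 black
  8 gray
    0 gray
      1 gray
      1 black
      9 gray
      9 black
    0 black
    3 gray
    3 black
    5 gray
      5→1: 1 black — skip
    5 black
  8 black
  6 gray
    6→9: 9 black — skip
  6 black
  2→3: 3 black — skip
2 black
4 gray
  4→3: 3 black — skip
  4→2: 2 black — skip
  4→7: 7 black — skip
4 black
Every edge goes to a white or black vertex — no back edge, so the graph is acyclic.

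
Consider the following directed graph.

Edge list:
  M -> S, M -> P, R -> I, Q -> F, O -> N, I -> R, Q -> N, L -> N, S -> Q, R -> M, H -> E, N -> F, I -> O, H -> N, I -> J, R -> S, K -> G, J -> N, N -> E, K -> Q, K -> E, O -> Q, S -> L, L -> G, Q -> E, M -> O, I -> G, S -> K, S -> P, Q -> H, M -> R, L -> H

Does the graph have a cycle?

Yes

DFS with white/gray/black marking, starting from M:
M gray
  S gray
    P gray
    P black
    Q gray
      N gray
        E gray
        E black
        F gray
        F black
      N black
      Q→F: F black — skip
      H gray
        H→N: N black — skip
        H→E: E black — skip
      H black
      Q→E: E black — skip
    Q black
    K gray
      G gray
      G black
      K→Q: Q black — skip
      K→E: E black — skip
    K black
    L gray
      L→N: N black — skip
      L→G: G black — skip
      L→H: H black — skip
    L black
  S black
  O gray
    O→N: N black — skip
    O→Q: Q black — skip
  O black
  R gray
    R→M: M is gray → back edge
Back edge found, so a cycle exists: M → R → M.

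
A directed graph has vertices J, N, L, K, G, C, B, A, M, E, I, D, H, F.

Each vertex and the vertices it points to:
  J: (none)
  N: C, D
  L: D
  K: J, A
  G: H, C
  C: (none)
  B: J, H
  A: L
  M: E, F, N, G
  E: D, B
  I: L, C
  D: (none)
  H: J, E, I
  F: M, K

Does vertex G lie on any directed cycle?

G lies on a cycle iff there is a path from G back to itself.
Exploring from G, it never reaches itself; equivalently, its strongly connected component is a singleton.

No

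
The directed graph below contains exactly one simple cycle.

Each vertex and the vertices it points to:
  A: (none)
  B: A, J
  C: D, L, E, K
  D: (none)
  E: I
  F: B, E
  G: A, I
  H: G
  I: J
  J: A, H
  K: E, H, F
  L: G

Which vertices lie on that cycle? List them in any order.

G, H, I, J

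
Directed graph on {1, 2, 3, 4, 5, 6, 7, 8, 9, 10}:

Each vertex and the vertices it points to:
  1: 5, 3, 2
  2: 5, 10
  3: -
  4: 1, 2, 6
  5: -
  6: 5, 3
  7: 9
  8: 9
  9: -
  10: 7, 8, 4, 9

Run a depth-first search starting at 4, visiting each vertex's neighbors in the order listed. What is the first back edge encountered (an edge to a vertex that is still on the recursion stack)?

DFS from 4 (visiting each vertex's neighbors in the order listed); mark gray on enter, black on exit:
4 gray
  1 gray
    5 gray
    5 black
    3 gray
    3 black
    2 gray
      2→5: 5 black — skip
      10 gray
        7 gray
          9 gray
          9 black
        7 black
        8 gray
          8→9: 9 black — skip
        8 black
        10→4: 4 is gray → back edge
First back edge: 10 → 4.

10→4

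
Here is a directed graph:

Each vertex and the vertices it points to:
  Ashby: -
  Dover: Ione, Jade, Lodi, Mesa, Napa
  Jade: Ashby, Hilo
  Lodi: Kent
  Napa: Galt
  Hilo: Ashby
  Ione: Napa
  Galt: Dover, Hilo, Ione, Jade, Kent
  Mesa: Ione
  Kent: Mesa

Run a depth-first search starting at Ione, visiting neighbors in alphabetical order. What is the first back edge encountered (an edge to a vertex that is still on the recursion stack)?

Dover->Ione

DFS from Ione (visiting neighbors in alphabetical order); mark gray on enter, black on exit:
Ione gray
  Napa gray
    Galt gray
      Dover gray
        Dover→Ione: Ione is gray → back edge
First back edge: Dover → Ione.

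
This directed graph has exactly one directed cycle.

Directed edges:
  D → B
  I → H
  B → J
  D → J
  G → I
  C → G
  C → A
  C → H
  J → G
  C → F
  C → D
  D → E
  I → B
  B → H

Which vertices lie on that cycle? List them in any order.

B, G, I, J

DFS with gray/black marking from G:
G gray
  I gray
    B gray
      J gray
        J→G: G is gray → back edge
Back edge closes the cycle G → I → B → J → G; its vertices are {B, G, I, J}.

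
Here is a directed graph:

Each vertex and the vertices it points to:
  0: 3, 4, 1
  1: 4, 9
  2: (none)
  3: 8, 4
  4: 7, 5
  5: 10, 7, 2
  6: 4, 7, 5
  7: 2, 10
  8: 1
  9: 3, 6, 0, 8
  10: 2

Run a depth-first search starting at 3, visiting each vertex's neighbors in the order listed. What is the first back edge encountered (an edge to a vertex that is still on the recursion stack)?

DFS from 3 (visiting each vertex's neighbors in the order listed); mark gray on enter, black on exit:
3 gray
  8 gray
    1 gray
      4 gray
        7 gray
          2 gray
          2 black
          10 gray
            10→2: 2 black — skip
          10 black
        7 black
        5 gray
          5→10: 10 black — skip
          5→7: 7 black — skip
          5→2: 2 black — skip
        5 black
      4 black
      9 gray
        9→3: 3 is gray → back edge
First back edge: 9 → 3.

9->3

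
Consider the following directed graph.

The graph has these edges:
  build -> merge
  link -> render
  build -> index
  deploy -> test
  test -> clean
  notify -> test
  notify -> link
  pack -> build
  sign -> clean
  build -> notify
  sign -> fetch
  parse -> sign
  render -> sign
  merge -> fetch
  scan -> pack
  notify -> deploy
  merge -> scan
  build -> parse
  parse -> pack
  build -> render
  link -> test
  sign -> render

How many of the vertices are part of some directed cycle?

A vertex is on a directed cycle iff it belongs to a strongly connected component of size ≥ 2 (or has a self-loop).
The vertices on cycles are {pack, scan, sign, build, merge, parse, render} — 7 in total.

7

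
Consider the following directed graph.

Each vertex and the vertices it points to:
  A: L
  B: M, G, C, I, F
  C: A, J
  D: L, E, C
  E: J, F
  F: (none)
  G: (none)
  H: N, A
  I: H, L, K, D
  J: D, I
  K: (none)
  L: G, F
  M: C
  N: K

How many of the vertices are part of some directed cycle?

5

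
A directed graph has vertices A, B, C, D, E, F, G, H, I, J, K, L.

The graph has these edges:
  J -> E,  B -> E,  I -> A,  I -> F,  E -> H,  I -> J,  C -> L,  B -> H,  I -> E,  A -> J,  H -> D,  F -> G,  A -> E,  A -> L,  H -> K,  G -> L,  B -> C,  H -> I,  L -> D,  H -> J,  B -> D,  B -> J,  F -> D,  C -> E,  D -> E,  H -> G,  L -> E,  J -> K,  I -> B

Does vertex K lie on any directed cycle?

No

K lies on a cycle iff there is a path from K back to itself.
Exploring from K, it never reaches itself; equivalently, its strongly connected component is a singleton.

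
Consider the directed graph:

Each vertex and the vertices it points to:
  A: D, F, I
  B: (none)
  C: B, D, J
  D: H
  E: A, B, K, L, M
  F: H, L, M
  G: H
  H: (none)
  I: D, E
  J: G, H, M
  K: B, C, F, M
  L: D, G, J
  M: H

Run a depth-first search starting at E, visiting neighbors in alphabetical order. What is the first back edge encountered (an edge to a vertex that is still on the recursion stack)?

I->E

DFS from E (visiting neighbors in alphabetical order); mark gray on enter, black on exit:
E gray
  A gray
    D gray
      H gray
      H black
    D black
    F gray
      F→H: H black — skip
      L gray
        L→D: D black — skip
        G gray
          G→H: H black — skip
        G black
        J gray
          J→G: G black — skip
          J→H: H black — skip
          M gray
            M→H: H black — skip
          M black
        J black
      L black
      F→M: M black — skip
    F black
    I gray
      I→D: D black — skip
      I→E: E is gray → back edge
First back edge: I → E.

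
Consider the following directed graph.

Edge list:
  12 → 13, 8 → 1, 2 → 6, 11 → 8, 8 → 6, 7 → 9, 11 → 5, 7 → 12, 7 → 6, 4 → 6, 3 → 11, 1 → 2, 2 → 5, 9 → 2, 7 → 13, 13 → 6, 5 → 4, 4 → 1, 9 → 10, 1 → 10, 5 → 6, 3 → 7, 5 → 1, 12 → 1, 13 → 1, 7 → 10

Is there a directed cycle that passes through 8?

No

8 lies on a cycle iff there is a path from 8 back to itself.
Exploring from 8, it never reaches itself; equivalently, its strongly connected component is a singleton.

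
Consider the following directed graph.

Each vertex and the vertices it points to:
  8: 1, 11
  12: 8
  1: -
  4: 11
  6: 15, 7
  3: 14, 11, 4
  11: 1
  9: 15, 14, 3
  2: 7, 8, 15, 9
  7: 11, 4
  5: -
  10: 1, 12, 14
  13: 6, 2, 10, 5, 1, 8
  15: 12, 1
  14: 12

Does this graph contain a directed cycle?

No

DFS with white/gray/black marking, starting from 7:
7 gray
  11 gray
    1 gray
    1 black
  11 black
  4 gray
    4→11: 11 black — skip
  4 black
7 black
8 gray
  8→1: 1 black — skip
  8→11: 11 black — skip
8 black
12 gray
  12→8: 8 black — skip
12 black
6 gray
  15 gray
    15→12: 12 black — skip
    15→1: 1 black — skip
  15 black
  6→7: 7 black — skip
6 black
3 gray
  14 gray
    14→12: 12 black — skip
  14 black
  3→11: 11 black — skip
  3→4: 4 black — skip
3 black
9 gray
  9→15: 15 black — skip
  9→14: 14 black — skip
  9→3: 3 black — skip
9 black
2 gray
  2→7: 7 black — skip
  2→8: 8 black — skip
  2→15: 15 black — skip
  2→9: 9 black — skip
2 black
5 gray
5 black
10 gray
  10→1: 1 black — skip
  10→12: 12 black — skip
  10→14: 14 black — skip
10 black
13 gray
  13→6: 6 black — skip
  13→2: 2 black — skip
  13→10: 10 black — skip
  13→5: 5 black — skip
  13→1: 1 black — skip
  13→8: 8 black — skip
13 black
Every edge goes to a white or black vertex — no back edge, so the graph is acyclic.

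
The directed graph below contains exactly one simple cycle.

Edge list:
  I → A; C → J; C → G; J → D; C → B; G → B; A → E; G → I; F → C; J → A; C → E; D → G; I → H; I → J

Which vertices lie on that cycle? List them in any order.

DFS with gray/black marking from G:
G gray
  B gray
  B black
  I gray
    H gray
    H black
    A gray
      E gray
      E black
    A black
    J gray
      D gray
        D→G: G is gray → back edge
Back edge closes the cycle G → I → J → D → G; its vertices are {D, G, I, J}.

D, G, I, J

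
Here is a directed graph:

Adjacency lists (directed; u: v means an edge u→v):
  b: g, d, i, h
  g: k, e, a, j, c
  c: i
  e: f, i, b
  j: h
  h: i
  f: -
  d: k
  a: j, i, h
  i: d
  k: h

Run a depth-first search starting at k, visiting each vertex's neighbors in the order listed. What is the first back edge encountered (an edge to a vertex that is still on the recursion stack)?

DFS from k (visiting each vertex's neighbors in the order listed); mark gray on enter, black on exit:
k gray
  h gray
    i gray
      d gray
        d→k: k is gray → back edge
First back edge: d → k.

d->k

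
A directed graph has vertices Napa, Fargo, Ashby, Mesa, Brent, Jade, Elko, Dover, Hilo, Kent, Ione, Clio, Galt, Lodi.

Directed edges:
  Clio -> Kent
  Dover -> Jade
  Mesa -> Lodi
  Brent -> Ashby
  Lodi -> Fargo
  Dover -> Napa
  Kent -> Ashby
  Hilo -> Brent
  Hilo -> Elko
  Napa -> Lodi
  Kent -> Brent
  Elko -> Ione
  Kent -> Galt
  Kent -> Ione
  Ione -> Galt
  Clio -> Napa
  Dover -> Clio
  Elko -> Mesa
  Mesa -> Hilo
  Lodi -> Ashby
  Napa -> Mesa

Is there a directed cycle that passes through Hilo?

Yes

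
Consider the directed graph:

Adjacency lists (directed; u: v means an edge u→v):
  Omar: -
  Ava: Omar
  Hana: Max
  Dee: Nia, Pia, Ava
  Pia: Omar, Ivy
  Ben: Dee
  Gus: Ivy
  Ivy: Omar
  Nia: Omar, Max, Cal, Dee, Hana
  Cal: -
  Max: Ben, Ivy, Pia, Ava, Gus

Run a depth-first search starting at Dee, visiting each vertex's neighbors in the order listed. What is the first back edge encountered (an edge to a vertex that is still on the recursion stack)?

DFS from Dee (visiting each vertex's neighbors in the order listed); mark gray on enter, black on exit:
Dee gray
  Nia gray
    Omar gray
    Omar black
    Max gray
      Ben gray
        Ben→Dee: Dee is gray → back edge
First back edge: Ben → Dee.

Ben->Dee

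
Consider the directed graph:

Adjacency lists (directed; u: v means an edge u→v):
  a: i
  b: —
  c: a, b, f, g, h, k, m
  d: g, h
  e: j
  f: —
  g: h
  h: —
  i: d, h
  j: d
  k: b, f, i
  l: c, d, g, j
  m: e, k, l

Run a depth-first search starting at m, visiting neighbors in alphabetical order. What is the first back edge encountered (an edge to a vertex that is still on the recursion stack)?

c->m

DFS from m (visiting neighbors in alphabetical order); mark gray on enter, black on exit:
m gray
  e gray
    j gray
      d gray
        g gray
          h gray
          h black
        g black
        d→h: h black — skip
      d black
    j black
  e black
  k gray
    b gray
    b black
    f gray
    f black
    i gray
      i→d: d black — skip
      i→h: h black — skip
    i black
  k black
  l gray
    c gray
      a gray
        a→i: i black — skip
      a black
      c→b: b black — skip
      c→f: f black — skip
      c→g: g black — skip
      c→h: h black — skip
      c→k: k black — skip
      c→m: m is gray → back edge
First back edge: c → m.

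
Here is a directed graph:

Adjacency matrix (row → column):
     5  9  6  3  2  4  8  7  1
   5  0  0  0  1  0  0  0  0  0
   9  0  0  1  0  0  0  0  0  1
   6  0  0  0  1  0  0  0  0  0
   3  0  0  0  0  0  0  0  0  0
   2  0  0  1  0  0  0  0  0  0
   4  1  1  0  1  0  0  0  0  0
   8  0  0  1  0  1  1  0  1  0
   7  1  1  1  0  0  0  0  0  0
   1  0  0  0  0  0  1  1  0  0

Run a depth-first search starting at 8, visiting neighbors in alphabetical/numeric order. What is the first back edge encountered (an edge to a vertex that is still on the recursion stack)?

1→4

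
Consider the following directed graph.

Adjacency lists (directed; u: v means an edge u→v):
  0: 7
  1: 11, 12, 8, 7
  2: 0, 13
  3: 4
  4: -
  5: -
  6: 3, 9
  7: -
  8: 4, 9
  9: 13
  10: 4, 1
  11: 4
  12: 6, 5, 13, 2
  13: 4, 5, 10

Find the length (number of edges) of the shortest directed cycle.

4

For each vertex v, BFS finds the shortest path from v back to v.
The shortest such closed walk is 12 → 13 → 10 → 1 → 12, length 4.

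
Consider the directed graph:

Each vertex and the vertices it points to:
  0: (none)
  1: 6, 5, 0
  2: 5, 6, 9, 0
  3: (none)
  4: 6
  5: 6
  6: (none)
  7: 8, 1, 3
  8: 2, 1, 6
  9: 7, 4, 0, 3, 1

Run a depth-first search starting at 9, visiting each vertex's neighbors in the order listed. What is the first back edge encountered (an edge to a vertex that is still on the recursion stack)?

2->9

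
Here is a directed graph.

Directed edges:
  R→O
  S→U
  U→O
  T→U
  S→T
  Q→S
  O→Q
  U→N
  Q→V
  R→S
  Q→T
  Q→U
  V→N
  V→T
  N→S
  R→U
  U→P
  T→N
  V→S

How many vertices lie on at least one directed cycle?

7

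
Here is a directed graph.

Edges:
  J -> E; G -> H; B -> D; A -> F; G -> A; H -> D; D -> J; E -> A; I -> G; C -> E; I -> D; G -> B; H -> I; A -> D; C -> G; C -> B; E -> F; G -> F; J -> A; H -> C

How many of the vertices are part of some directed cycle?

8

A vertex is on a directed cycle iff it belongs to a strongly connected component of size ≥ 2 (or has a self-loop).
The vertices on cycles are {A, C, D, E, G, H, I, J} — 8 in total.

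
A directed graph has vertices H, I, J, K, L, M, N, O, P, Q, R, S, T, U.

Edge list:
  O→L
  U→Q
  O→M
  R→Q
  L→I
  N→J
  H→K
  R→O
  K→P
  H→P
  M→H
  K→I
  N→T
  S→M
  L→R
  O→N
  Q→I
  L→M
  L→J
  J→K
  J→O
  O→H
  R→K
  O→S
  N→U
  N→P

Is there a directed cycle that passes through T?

T lies on a cycle iff there is a path from T back to itself.
Exploring from T, it never reaches itself; equivalently, its strongly connected component is a singleton.

No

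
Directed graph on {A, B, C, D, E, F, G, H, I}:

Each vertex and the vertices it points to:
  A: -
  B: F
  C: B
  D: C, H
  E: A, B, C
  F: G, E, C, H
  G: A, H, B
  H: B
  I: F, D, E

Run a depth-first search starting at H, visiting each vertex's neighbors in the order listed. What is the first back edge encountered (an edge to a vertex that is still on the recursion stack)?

DFS from H (visiting each vertex's neighbors in the order listed); mark gray on enter, black on exit:
H gray
  B gray
    F gray
      G gray
        A gray
        A black
        G→H: H is gray → back edge
First back edge: G → H.

G→H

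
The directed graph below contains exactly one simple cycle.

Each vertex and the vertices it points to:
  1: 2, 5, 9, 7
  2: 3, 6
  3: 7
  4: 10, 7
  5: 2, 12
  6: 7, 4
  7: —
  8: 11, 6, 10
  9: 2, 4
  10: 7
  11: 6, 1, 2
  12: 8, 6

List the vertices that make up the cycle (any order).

1, 5, 8, 11, 12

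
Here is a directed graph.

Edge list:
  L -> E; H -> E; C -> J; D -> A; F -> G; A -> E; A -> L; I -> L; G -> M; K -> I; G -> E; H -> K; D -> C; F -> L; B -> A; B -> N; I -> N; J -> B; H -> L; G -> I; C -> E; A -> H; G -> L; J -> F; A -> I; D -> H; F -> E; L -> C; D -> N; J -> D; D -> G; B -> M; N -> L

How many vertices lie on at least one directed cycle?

12

A vertex is on a directed cycle iff it belongs to a strongly connected component of size ≥ 2 (or has a self-loop).
The vertices on cycles are {A, B, C, D, F, G, H, I, J, K, L, N} — 12 in total.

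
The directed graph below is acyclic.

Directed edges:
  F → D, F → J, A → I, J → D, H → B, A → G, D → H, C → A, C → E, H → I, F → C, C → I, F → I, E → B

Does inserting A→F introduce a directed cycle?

Adding A→F creates a cycle iff F can already reach A.
Path from F: F → C → A.
So F → … → A → F is a cycle.

Yes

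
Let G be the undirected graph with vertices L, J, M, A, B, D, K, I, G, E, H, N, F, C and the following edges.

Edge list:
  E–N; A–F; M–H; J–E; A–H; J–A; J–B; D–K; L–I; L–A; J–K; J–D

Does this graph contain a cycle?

DFS, tracking each vertex's parent; an edge to a visited non-parent vertex closes a cycle.
Start from F:
visit F (parent –)
  visit A (parent F)
    visit H (parent A)
      H–A: parent, skip
      visit M (parent H)
        M–H: parent, skip
    visit J (parent A)
      visit B (parent J)
        B–J: parent, skip
      visit D (parent J)
        D–J: parent, skip
        visit K (parent D)
          K–J: J visited and ≠ parent → cycle
Cycle: J – D – K – J.

Yes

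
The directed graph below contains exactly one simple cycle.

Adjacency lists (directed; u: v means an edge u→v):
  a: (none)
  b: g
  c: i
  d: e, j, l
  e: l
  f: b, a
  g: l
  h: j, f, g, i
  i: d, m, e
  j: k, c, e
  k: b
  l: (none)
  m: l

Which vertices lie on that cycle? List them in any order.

c, d, i, j

DFS with gray/black marking from j:
j gray
  k gray
    b gray
      g gray
        l gray
        l black
      g black
    b black
  k black
  c gray
    i gray
      d gray
        e gray
          e→l: l black — skip
        e black
        d→j: j is gray → back edge
Back edge closes the cycle j → c → i → d → j; its vertices are {c, d, i, j}.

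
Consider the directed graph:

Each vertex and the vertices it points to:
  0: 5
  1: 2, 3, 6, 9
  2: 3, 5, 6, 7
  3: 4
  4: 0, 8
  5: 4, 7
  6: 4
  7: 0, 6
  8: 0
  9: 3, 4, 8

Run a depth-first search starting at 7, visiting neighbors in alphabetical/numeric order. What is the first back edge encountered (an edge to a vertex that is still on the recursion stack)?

4->0

DFS from 7 (visiting neighbors in alphabetical/numeric order); mark gray on enter, black on exit:
7 gray
  0 gray
    5 gray
      4 gray
        4→0: 0 is gray → back edge
First back edge: 4 → 0.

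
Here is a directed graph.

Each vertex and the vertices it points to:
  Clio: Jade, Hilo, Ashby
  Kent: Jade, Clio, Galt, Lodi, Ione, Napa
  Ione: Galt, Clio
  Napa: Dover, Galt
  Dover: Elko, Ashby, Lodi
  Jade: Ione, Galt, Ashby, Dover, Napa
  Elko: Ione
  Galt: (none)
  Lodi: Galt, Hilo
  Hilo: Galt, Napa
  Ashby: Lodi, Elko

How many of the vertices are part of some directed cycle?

9

A vertex is on a directed cycle iff it belongs to a strongly connected component of size ≥ 2 (or has a self-loop).
The vertices on cycles are {Clio, Elko, Hilo, Ione, Jade, Lodi, Napa, Ashby, Dover} — 9 in total.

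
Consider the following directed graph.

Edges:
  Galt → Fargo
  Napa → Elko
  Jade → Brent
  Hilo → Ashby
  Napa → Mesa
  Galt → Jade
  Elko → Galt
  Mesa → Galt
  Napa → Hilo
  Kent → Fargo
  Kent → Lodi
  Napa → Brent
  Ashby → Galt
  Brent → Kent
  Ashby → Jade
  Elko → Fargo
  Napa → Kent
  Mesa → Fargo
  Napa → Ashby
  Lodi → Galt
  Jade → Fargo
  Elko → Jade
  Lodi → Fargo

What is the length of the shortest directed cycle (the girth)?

For each vertex v, BFS finds the shortest path from v back to v.
The shortest such closed walk is Brent → Kent → Lodi → Galt → Jade → Brent, length 5.

5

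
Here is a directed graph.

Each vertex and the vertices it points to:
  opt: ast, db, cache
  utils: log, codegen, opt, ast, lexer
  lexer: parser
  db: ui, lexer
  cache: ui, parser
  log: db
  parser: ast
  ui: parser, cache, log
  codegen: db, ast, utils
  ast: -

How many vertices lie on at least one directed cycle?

6

A vertex is on a directed cycle iff it belongs to a strongly connected component of size ≥ 2 (or has a self-loop).
The vertices on cycles are {db, ui, log, cache, utils, codegen} — 6 in total.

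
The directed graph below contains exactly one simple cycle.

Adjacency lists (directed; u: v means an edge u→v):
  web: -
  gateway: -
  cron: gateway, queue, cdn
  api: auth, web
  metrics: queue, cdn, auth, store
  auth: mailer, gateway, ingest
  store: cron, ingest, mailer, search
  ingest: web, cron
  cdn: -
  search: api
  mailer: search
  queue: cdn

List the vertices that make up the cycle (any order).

api, auth, mailer, search

DFS with gray/black marking from auth:
auth gray
  mailer gray
    search gray
      api gray
        api→auth: auth is gray → back edge
Back edge closes the cycle auth → mailer → search → api → auth; its vertices are {api, auth, mailer, search}.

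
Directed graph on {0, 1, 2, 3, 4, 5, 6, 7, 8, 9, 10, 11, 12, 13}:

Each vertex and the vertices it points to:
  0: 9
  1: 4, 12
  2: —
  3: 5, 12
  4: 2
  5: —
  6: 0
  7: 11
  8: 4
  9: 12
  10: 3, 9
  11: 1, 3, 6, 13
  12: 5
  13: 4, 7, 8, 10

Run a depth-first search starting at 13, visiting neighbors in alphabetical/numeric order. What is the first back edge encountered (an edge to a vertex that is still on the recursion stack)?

DFS from 13 (visiting neighbors in alphabetical/numeric order); mark gray on enter, black on exit:
13 gray
  4 gray
    2 gray
    2 black
  4 black
  7 gray
    11 gray
      1 gray
        1→4: 4 black — skip
        12 gray
          5 gray
          5 black
        12 black
      1 black
      3 gray
        3→5: 5 black — skip
        3→12: 12 black — skip
      3 black
      6 gray
        0 gray
          9 gray
            9→12: 12 black — skip
          9 black
        0 black
      6 black
      11→13: 13 is gray → back edge
First back edge: 11 → 13.

11→13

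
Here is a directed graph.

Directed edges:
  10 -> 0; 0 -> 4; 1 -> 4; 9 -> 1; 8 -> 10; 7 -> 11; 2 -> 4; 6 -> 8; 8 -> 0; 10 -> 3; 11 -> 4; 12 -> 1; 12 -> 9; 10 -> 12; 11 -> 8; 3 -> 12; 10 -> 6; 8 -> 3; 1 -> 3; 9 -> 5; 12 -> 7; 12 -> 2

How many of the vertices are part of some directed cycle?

A vertex is on a directed cycle iff it belongs to a strongly connected component of size ≥ 2 (or has a self-loop).
The vertices on cycles are {1, 3, 6, 7, 8, 9, 10, 11, 12} — 9 in total.

9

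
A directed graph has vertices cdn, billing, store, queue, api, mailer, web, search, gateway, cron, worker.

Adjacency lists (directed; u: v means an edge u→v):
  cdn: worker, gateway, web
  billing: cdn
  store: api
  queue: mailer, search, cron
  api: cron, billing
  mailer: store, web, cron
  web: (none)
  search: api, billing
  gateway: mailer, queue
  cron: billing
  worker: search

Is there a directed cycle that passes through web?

web lies on a cycle iff there is a path from web back to itself.
Exploring from web, it never reaches itself; equivalently, its strongly connected component is a singleton.

No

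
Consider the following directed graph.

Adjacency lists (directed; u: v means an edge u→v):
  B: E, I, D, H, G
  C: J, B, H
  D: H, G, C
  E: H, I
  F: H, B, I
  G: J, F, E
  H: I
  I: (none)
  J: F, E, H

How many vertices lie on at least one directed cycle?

A vertex is on a directed cycle iff it belongs to a strongly connected component of size ≥ 2 (or has a self-loop).
The vertices on cycles are {B, C, D, F, G, J} — 6 in total.

6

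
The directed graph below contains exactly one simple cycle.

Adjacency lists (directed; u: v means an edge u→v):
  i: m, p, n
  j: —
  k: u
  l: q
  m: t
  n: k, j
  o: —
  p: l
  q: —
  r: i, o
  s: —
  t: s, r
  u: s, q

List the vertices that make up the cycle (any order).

DFS with gray/black marking from i:
i gray
  m gray
    t gray
      s gray
      s black
      r gray
        r→i: i is gray → back edge
Back edge closes the cycle i → m → t → r → i; its vertices are {i, m, r, t}.

i, m, r, t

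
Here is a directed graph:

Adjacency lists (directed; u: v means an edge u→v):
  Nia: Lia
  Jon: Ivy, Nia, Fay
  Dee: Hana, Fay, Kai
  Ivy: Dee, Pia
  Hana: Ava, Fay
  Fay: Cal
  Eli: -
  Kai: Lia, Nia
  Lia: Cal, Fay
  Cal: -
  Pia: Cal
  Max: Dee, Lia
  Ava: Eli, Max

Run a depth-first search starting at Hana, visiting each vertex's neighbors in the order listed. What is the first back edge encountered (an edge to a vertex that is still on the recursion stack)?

Dee->Hana

DFS from Hana (visiting each vertex's neighbors in the order listed); mark gray on enter, black on exit:
Hana gray
  Ava gray
    Eli gray
    Eli black
    Max gray
      Dee gray
        Dee→Hana: Hana is gray → back edge
First back edge: Dee → Hana.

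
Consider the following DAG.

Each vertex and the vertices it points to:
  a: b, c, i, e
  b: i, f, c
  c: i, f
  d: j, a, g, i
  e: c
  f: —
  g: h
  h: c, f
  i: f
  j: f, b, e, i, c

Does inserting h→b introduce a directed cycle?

No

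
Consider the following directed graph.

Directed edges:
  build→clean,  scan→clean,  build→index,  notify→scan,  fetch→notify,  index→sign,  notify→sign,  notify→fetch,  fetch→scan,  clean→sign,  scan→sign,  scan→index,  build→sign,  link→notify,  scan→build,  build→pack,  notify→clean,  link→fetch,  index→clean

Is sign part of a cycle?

No

sign lies on a cycle iff there is a path from sign back to itself.
Exploring from sign, it never reaches itself; equivalently, its strongly connected component is a singleton.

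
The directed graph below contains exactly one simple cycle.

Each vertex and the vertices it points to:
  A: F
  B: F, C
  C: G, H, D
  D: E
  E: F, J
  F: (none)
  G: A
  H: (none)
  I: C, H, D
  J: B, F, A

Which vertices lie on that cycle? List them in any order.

DFS with gray/black marking from C:
C gray
  G gray
    A gray
      F gray
      F black
    A black
  G black
  H gray
  H black
  D gray
    E gray
      E→F: F black — skip
      J gray
        B gray
          B→F: F black — skip
          B→C: C is gray → back edge
Back edge closes the cycle C → D → E → J → B → C; its vertices are {B, C, D, E, J}.

B, C, D, E, J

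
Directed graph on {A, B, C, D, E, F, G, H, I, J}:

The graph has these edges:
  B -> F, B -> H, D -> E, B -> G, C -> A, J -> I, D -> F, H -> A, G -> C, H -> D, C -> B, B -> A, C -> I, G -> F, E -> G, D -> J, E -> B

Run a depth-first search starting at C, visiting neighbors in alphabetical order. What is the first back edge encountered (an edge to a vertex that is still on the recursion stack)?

G->C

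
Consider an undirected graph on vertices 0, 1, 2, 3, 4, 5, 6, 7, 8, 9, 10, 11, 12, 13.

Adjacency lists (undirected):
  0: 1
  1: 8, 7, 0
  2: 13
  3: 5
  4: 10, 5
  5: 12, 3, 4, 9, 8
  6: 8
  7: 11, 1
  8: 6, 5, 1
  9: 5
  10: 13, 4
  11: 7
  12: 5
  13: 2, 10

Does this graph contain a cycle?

No

DFS, tracking each vertex's parent; an edge to a visited non-parent vertex closes a cycle.
Start from 6:
visit 6 (parent –)
  visit 8 (parent 6)
    8–6: parent, skip
    visit 5 (parent 8)
      visit 12 (parent 5)
        12–5: parent, skip
      visit 3 (parent 5)
        3–5: parent, skip
      visit 4 (parent 5)
        visit 10 (parent 4)
          visit 13 (parent 10)
            visit 2 (parent 13)
              2–13: parent, skip
            13–10: parent, skip
          10–4: parent, skip
        4–5: parent, skip
      visit 9 (parent 5)
        9–5: parent, skip
      5–8: parent, skip
    visit 1 (parent 8)
      1–8: parent, skip
      visit 7 (parent 1)
        visit 11 (parent 7)
          11–7: parent, skip
        7–1: parent, skip
      visit 0 (parent 1)
        0–1: parent, skip
No non-parent visited neighbor found — the graph is a forest.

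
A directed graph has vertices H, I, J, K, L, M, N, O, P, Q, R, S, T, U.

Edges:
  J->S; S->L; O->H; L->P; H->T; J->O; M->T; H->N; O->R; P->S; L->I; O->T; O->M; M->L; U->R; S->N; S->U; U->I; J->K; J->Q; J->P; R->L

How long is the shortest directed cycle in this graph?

For each vertex v, BFS finds the shortest path from v back to v.
The shortest such closed walk is P → S → L → P, length 3.

3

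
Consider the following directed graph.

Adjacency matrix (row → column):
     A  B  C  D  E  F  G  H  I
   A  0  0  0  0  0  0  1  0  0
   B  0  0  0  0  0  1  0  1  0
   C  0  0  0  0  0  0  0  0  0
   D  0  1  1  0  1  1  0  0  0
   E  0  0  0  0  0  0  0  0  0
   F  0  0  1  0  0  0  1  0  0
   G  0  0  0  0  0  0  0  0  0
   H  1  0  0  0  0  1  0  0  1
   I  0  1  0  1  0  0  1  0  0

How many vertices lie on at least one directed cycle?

A vertex is on a directed cycle iff it belongs to a strongly connected component of size ≥ 2 (or has a self-loop).
The vertices on cycles are {B, D, H, I} — 4 in total.

4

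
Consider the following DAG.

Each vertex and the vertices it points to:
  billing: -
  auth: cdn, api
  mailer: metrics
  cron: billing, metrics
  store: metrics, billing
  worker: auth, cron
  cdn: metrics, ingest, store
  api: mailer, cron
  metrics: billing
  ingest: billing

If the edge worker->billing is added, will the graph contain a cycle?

No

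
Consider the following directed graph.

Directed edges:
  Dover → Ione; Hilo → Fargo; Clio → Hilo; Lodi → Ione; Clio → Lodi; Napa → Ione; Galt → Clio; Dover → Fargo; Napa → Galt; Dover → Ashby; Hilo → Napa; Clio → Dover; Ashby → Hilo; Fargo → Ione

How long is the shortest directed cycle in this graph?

4

For each vertex v, BFS finds the shortest path from v back to v.
The shortest such closed walk is Galt → Clio → Hilo → Napa → Galt, length 4.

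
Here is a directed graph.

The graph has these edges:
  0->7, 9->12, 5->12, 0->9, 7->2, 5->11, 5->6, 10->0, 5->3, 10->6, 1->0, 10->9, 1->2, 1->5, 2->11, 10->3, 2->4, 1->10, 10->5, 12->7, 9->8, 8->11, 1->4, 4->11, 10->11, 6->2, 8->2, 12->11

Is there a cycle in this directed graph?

DFS with white/gray/black marking, starting from 3:
3 gray
3 black
10 gray
  5 gray
    11 gray
    11 black
    12 gray
      12→11: 11 black — skip
      7 gray
        2 gray
          2→11: 11 black — skip
          4 gray
            4→11: 11 black — skip
          4 black
        2 black
      7 black
    12 black
    6 gray
      6→2: 2 black — skip
    6 black
    5→3: 3 black — skip
  5 black
  9 gray
    8 gray
      8→2: 2 black — skip
      8→11: 11 black — skip
    8 black
    9→12: 12 black — skip
  9 black
  10→3: 3 black — skip
  10→6: 6 black — skip
  0 gray
    0→9: 9 black — skip
    0→7: 7 black — skip
  0 black
  10→11: 11 black — skip
10 black
1 gray
  1→5: 5 black — skip
  1→2: 2 black — skip
  1→10: 10 black — skip
  1→4: 4 black — skip
  1→0: 0 black — skip
1 black
Every edge goes to a white or black vertex — no back edge, so the graph is acyclic.

No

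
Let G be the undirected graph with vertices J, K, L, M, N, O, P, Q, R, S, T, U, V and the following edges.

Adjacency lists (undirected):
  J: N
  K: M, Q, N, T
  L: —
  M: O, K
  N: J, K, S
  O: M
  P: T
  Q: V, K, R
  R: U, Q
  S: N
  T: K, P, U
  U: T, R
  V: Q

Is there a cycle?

Yes

DFS, tracking each vertex's parent; an edge to a visited non-parent vertex closes a cycle.
Start from P:
visit P (parent –)
  visit T (parent P)
    visit K (parent T)
      visit M (parent K)
        visit O (parent M)
          O–M: parent, skip
        M–K: parent, skip
      visit Q (parent K)
        visit V (parent Q)
          V–Q: parent, skip
        Q–K: parent, skip
        visit R (parent Q)
          visit U (parent R)
            U–T: T visited and ≠ parent → cycle
Cycle: T – K – Q – R – U – T.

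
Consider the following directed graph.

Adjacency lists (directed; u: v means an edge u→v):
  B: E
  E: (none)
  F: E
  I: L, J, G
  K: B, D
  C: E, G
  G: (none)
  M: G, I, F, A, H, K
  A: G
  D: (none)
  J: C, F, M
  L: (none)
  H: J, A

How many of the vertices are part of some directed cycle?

4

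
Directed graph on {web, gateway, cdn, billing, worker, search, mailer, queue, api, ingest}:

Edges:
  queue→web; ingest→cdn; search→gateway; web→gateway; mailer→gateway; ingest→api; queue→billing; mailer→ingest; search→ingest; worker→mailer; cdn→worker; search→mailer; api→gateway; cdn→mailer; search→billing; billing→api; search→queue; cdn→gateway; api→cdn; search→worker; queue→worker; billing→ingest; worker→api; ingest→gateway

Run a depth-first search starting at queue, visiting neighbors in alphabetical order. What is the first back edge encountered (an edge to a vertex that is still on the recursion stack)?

ingest→api

DFS from queue (visiting neighbors in alphabetical order); mark gray on enter, black on exit:
queue gray
  billing gray
    api gray
      cdn gray
        gateway gray
        gateway black
        mailer gray
          mailer→gateway: gateway black — skip
          ingest gray
            ingest→api: api is gray → back edge
First back edge: ingest → api.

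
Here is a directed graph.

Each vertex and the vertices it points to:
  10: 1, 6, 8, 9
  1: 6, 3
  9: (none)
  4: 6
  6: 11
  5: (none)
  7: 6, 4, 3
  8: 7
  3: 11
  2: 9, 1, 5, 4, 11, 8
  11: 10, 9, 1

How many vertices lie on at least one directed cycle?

8

A vertex is on a directed cycle iff it belongs to a strongly connected component of size ≥ 2 (or has a self-loop).
The vertices on cycles are {1, 3, 4, 6, 7, 8, 10, 11} — 8 in total.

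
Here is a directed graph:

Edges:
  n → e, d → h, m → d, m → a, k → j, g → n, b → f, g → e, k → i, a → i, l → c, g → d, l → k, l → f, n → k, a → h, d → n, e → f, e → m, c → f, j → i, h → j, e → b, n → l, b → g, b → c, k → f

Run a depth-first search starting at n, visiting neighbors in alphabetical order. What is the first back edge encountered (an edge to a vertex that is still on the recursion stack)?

DFS from n (visiting neighbors in alphabetical order); mark gray on enter, black on exit:
n gray
  e gray
    b gray
      c gray
        f gray
        f black
      c black
      b→f: f black — skip
      g gray
        d gray
          h gray
            j gray
              i gray
              i black
            j black
          h black
          d→n: n is gray → back edge
First back edge: d → n.

d→n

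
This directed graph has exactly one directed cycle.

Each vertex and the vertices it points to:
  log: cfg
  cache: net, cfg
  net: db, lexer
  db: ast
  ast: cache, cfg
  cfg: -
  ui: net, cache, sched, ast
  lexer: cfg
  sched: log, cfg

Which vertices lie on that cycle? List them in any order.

db, ast, net, cache

DFS with gray/black marking from net:
net gray
  db gray
    ast gray
      cache gray
        cache→net: net is gray → back edge
Back edge closes the cycle net → db → ast → cache → net; its vertices are {db, ast, net, cache}.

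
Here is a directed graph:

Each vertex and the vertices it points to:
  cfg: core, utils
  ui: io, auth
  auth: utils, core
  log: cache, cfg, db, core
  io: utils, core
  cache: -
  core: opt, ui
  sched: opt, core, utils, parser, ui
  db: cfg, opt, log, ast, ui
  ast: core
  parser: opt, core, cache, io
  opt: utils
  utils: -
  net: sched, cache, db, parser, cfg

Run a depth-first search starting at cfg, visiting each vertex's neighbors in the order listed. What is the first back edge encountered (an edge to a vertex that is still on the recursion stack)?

io→core

DFS from cfg (visiting each vertex's neighbors in the order listed); mark gray on enter, black on exit:
cfg gray
  core gray
    opt gray
      utils gray
      utils black
    opt black
    ui gray
      io gray
        io→utils: utils black — skip
        io→core: core is gray → back edge
First back edge: io → core.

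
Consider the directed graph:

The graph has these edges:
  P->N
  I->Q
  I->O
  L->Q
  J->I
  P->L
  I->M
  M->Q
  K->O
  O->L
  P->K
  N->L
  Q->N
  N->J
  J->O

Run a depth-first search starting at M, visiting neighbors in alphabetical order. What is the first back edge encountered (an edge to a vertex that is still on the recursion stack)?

DFS from M (visiting neighbors in alphabetical order); mark gray on enter, black on exit:
M gray
  Q gray
    N gray
      J gray
        I gray
          I→M: M is gray → back edge
First back edge: I → M.

I->M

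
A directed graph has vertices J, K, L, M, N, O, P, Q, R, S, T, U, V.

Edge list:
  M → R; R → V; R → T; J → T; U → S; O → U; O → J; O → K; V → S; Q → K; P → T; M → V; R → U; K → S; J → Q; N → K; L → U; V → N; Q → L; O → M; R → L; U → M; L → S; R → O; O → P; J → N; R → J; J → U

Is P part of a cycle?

No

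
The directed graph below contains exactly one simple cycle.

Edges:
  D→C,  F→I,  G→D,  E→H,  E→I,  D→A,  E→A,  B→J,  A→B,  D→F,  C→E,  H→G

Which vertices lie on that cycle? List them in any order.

C, D, E, G, H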